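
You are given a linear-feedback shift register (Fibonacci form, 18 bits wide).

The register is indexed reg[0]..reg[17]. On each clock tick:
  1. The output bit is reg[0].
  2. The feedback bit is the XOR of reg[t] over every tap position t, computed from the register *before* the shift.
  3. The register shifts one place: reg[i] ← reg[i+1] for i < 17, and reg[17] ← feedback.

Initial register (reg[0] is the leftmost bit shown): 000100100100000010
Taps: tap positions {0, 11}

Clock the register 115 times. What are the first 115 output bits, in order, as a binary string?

0001001001000000100001011001101100010111010010000101010101111000111001001001011100010111000010111101001001100110001

tick  register→output (feedback)
  0  000100100100000010→0 (0)
  1  001001001000000100→0 (0)
  2  010010010000001000→0 (0)
  3  100100100000010000→1 (1)
  4  001001000000100001→0 (0)
  5  010010000001000010→0 (1)
  6  100100000010000101→1 (1)
  7  001000000100001011→0 (0)
  8  010000001000010110→0 (0)
  9  100000010000101100→1 (1)
 10  000000100001011001→0 (1)
 11  000001000010110011→0 (0)
 12  000010000101100110→0 (1)
 13  000100001011001101→0 (1)
 14  001000010110011011→0 (0)
 15  010000101100110110→0 (0)
 16  100001011001101100→1 (0)
 17  000010110011011000→0 (1)
 18  000101100110110001→0 (0)
 19  001011001101100010→0 (1)
 20  010110011011000101→0 (1)
 21  101100110110001011→1 (1)
 22  011001101100010111→0 (0)
 23  110011011000101110→1 (1)
 24  100110110001011101→1 (0)
 25  001101100010111010→0 (0)
 26  011011000101110100→0 (1)
 27  110110001011101001→1 (0)
 28  101100010111010010→1 (0)
 29  011000101110100100→0 (0)
 30  110001011101001000→1 (0)
 31  100010111010010000→1 (1)
 32  000101110100100001→0 (0)
 33  001011101001000010→0 (1)
 34  010111010010000101→0 (0)
 35  101110100100001010→1 (1)
 36  011101001000010101→0 (0)
 37  111010010000101010→1 (1)
 38  110100100001010101→1 (0)
 39  101001000010101010→1 (1)
 40  010010000101010101→0 (1)
 41  100100001010101011→1 (1)
 42  001000010101010111→0 (1)
 43  010000101010101111→0 (0)
 44  100001010101011110→1 (0)
 45  000010101010111100→0 (0)
 46  000101010101111000→0 (1)
 47  001010101011110001→0 (1)
 48  010101010111100011→0 (1)
 49  101010101111000111→1 (0)
 50  010101011110001110→0 (0)
 51  101010111100011100→1 (1)
 52  010101111000111001→0 (0)
 53  101011110001110010→1 (0)
 54  010111100011100100→0 (1)
 55  101111000111001001→1 (0)
 56  011110001110010010→0 (0)
 57  111100011100100100→1 (1)
 58  111000111001001001→1 (0)
 59  110001110010010010→1 (1)
 60  100011100100100101→1 (1)
 61  000111001001001011→0 (1)
 62  001110010010010111→0 (0)
 63  011100100100101110→0 (0)
 64  111001001001011100→1 (0)
 65  110010010010111000→1 (1)
 66  100100100101110001→1 (0)
 67  001001001011100010→0 (1)
 68  010010010111000101→0 (1)
 69  100100101110001011→1 (1)
 70  001001011100010111→0 (0)
 71  010010111000101110→0 (0)
 72  100101110001011100→1 (0)
 73  001011100010111000→0 (0)
 74  010111000101110000→0 (1)
 75  101110001011100001→1 (0)
 76  011100010111000010→0 (1)
 77  111000101110000101→1 (1)
 78  110001011100001011→1 (1)
 79  100010111000010111→1 (1)
 80  000101110000101111→0 (0)
 81  001011100001011110→0 (1)
 82  010111000010111101→0 (0)
 83  101110000101111010→1 (0)
 84  011100001011110100→0 (1)
 85  111000010111101001→1 (0)
 86  110000101111010010→1 (0)
 87  100001011110100100→1 (1)
 88  000010111101001001→0 (1)
 89  000101111010010011→0 (0)
 90  001011110100100110→0 (0)
 91  010111101001001100→0 (1)
 92  101111010010011001→1 (1)
 93  011110100100110011→0 (0)
 94  111101001001100110→1 (0)
 95  111010010011001100→1 (0)
 96  110100100110011000→1 (1)
 97  101001001100110001→1 (1)
 98  010010011001100011→0 (1)
 99  100100110011000111→1 (0)
100  001001100110001110→0 (0)
101  010011001100011100→0 (0)
102  100110011000111000→1 (1)
103  001100110001110001→0 (1)
104  011001100011100011→0 (1)
105  110011000111000111→1 (0)
106  100110001110001110→1 (1)
107  001100011100011101→0 (0)
108  011000111000111010→0 (0)
109  110001110001110100→1 (0)
110  100011100011101000→1 (0)
111  000111000111010000→0 (1)
112  001110001110100001→0 (0)
113  011100011101000010→0 (1)
114  111000111010000101→1 (1)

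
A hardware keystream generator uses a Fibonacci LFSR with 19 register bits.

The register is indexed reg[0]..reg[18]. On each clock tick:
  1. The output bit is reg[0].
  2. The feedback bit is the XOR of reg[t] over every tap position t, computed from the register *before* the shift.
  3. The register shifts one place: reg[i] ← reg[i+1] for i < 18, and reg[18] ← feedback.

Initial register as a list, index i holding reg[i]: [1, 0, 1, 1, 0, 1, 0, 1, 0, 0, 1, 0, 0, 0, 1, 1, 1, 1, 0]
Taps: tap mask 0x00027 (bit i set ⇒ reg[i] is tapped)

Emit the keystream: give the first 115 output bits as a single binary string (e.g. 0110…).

1011010100100011110101011111001000110010111100110001100001010111010010000110100110111110100001010111110100100110101

step | reg (before) | out | fb
   0 | 1011010100100011110 | 1 | 1
   1 | 0110101001000111101 | 0 | 0
   2 | 1101010010001111010 | 1 | 1
   3 | 1010100100011110101 | 1 | 0
   4 | 0101001000111101010 | 0 | 1
   5 | 1010010001111010101 | 1 | 1
   6 | 0100100011110101011 | 0 | 1
   7 | 1001000111101010111 | 1 | 1
   8 | 0010001111010101111 | 0 | 1
   9 | 0100011110101011111 | 0 | 0
  10 | 1000111101010111110 | 1 | 0
  11 | 0001111010101111100 | 0 | 1
  12 | 0011110101011111001 | 0 | 0
  13 | 0111101010111110010 | 0 | 0
  14 | 1111010101111100100 | 1 | 0
  15 | 1110101011111001000 | 1 | 1
  16 | 1101010111110010001 | 1 | 1
  17 | 1010101111100100011 | 1 | 0
  18 | 0101011111001000110 | 0 | 0
  19 | 1010111110010001100 | 1 | 1
  20 | 0101111100100011001 | 0 | 0
  21 | 1011111001000110010 | 1 | 1
  22 | 0111110010001100101 | 0 | 1
  23 | 1111100100011001011 | 1 | 1
  24 | 1111001000110010111 | 1 | 1
  25 | 1110010001100101111 | 1 | 0
  26 | 1100100011001011110 | 1 | 0
  27 | 1001000110010111100 | 1 | 1
  28 | 0010001100101111001 | 0 | 1
  29 | 0100011001011110011 | 0 | 0
  30 | 1000110010111100110 | 1 | 0
  31 | 0001100101111001100 | 0 | 0
  32 | 0011001011110011000 | 0 | 1
  33 | 0110010111100110001 | 0 | 1
  34 | 1100101111001100011 | 1 | 0
  35 | 1001011110011000110 | 1 | 0
  36 | 0010111100110001100 | 0 | 0
  37 | 0101111001100011000 | 0 | 0
  38 | 1011110011000110000 | 1 | 1
  39 | 0111100110001100001 | 0 | 0
  40 | 1111001100011000010 | 1 | 1
  41 | 1110011000110000101 | 1 | 0
  42 | 1100110001100001010 | 1 | 1
  43 | 1001100011000010101 | 1 | 1
  44 | 0011000110000101011 | 0 | 1
  45 | 0110001100001010111 | 0 | 0
  46 | 1100011000010101110 | 1 | 1
  47 | 1000110000101011101 | 1 | 0
  48 | 0001100001010111010 | 0 | 0
  49 | 0011000010101110100 | 0 | 1
  50 | 0110000101011101001 | 0 | 0
  51 | 1100001010111010010 | 1 | 0
  52 | 1000010101110100100 | 1 | 0
  53 | 0000101011101001000 | 0 | 0
  54 | 0001010111010010000 | 0 | 1
  55 | 0010101110100100001 | 0 | 1
  56 | 0101011101001000011 | 0 | 0
  57 | 1010111010010000110 | 1 | 1
  58 | 0101110100100001101 | 0 | 0
  59 | 1011101001000011010 | 1 | 0
  60 | 0111010010000110100 | 0 | 1
  61 | 1110100100001101001 | 1 | 1
  62 | 1101001000011010011 | 1 | 0
  63 | 1010010000110100110 | 1 | 1
  64 | 0100100001101001101 | 0 | 1
  65 | 1001000011010011011 | 1 | 1
  66 | 0010000110100110111 | 0 | 1
  67 | 0100001101001101111 | 0 | 1
  68 | 1000011010011011111 | 1 | 0
  69 | 0000110100110111110 | 0 | 1
  70 | 0001101001101111101 | 0 | 0
  71 | 0011010011011111010 | 0 | 0
  72 | 0110100110111110100 | 0 | 0
  73 | 1101001101111101000 | 1 | 0
  74 | 1010011011111010000 | 1 | 1
  75 | 0100110111110100001 | 0 | 0
  76 | 1001101111101000010 | 1 | 1
  77 | 0011011111010000101 | 0 | 0
  78 | 0110111110100001010 | 0 | 1
  79 | 1101111101000010101 | 1 | 1
  80 | 1011111010000101011 | 1 | 1
  81 | 0111110100001010111 | 0 | 1
  82 | 1111101000010101111 | 1 | 1
  83 | 1111010000101011111 | 1 | 0
  84 | 1110100001010111110 | 1 | 1
  85 | 1101000010101111101 | 1 | 0
  86 | 1010000101011111010 | 1 | 0
  87 | 0100001010111110100 | 0 | 1
  88 | 1000010101111101001 | 1 | 0
  89 | 0000101011111010010 | 0 | 0
  90 | 0001010111110100100 | 0 | 1
  91 | 0010101111101001001 | 0 | 1
  92 | 0101011111010010011 | 0 | 0
  93 | 1010111110100100110 | 1 | 1
  94 | 0101111101001001101 | 0 | 0
  95 | 1011111010010011010 | 1 | 1
  96 | 0111110100100110101 | 0 | 1
  97 | 1111101001001101011 | 1 | 1
  98 | 1111010010011010111 | 1 | 0
  99 | 1110100100110101110 | 1 | 1
 100 | 1101001001101011101 | 1 | 0
 101 | 1010010011010111010 | 1 | 1
 102 | 0100100110101110101 | 0 | 1
 103 | 1001001101011101011 | 1 | 1
 104 | 0010011010111010111 | 0 | 0
 105 | 0100110101110101110 | 0 | 0
 106 | 1001101011101011100 | 1 | 1
 107 | 0011010111010111001 | 0 | 0
 108 | 0110101110101110010 | 0 | 0
 109 | 1101011101011100100 | 1 | 1
 110 | 1010111010111001001 | 1 | 1
 111 | 0101110101110010011 | 0 | 0
 112 | 1011101011100100110 | 1 | 0
 113 | 0111010111001001100 | 0 | 1
 114 | 1110101110010011001 | 1 | 1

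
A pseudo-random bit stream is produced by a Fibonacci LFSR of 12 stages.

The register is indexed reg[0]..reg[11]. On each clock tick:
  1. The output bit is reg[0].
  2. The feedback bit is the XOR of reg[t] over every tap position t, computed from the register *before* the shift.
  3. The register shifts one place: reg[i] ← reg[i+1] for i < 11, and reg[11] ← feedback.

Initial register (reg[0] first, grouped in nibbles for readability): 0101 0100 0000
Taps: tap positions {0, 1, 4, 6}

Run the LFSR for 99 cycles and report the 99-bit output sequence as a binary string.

tick  register→output (feedback)
  0  010101000000→0 (1)
  1  101010000001→1 (0)
  2  010100000010→0 (1)
  3  101000000101→1 (1)
  4  010000001011→0 (1)
  5  100000010111→1 (1)
  6  000000101111→0 (1)
  7  000001011111→0 (0)
  8  000010111110→0 (0)
  9  000101111100→0 (1)
 10  001011111001→0 (0)
 11  010111110010→0 (1)
 12  101111100101→1 (1)
 13  011111001011→0 (0)
 14  111110010110→1 (1)
 15  111100101101→1 (1)
 16  111001011011→1 (0)
 17  110010110110→1 (0)
 18  100101101100→1 (0)
 19  001011011000→0 (1)
 20  010110110001→0 (1)
 21  101101100011→1 (0)
 22  011011000110→0 (0)
 23  110110001100→1 (1)
 24  101100011001→1 (1)
 25  011000110011→0 (0)
 26  110001100110→1 (1)
 27  100011001101→1 (0)
 28  000110011010→0 (1)
 29  001100110101→0 (1)
 30  011001101011→0 (0)
 31  110011010110→1 (1)
 32  100110101101→1 (1)
 33  001101011011→0 (0)
 34  011010110110→0 (1)
 35  110101101101→1 (1)
 36  101011011011→1 (0)
 37  010110110110→0 (1)
 38  101101101101→1 (0)
 39  011011011010→0 (0)
 40  110110110100→1 (0)
 41  101101101000→1 (0)
 42  011011010000→0 (0)
 43  110110100000→1 (0)
 44  101101000000→1 (1)
 45  011010000001→0 (0)
 46  110100000010→1 (0)
 47  101000000100→1 (1)
 48  010000001001→0 (1)
 49  100000010011→1 (1)
 50  000000100111→0 (1)
 51  000001001111→0 (0)
 52  000010011110→0 (1)
 53  000100111101→0 (1)
 54  001001111011→0 (1)
 55  010011110111→0 (1)
 56  100111101111→1 (1)
 57  001111011111→0 (1)
 58  011110111111→0 (1)
 59  111101111111→1 (1)
 60  111011111111→1 (0)
 61  110111111110→1 (0)
 62  101111111100→1 (1)
 63  011111111001→0 (1)
 64  111111110011→1 (0)
 65  111111100110→1 (0)
 66  111111001100→1 (1)
 67  111110011001→1 (1)
 68  111100110011→1 (1)
 69  111001100111→1 (1)
 70  110011001111→1 (1)
 71  100110011111→1 (0)
 72  001100111110→0 (1)
 73  011001111101→0 (0)
 74  110011111010→1 (0)
 75  100111110100→1 (1)
 76  001111101001→0 (0)
 77  011111010010→0 (0)
 78  111110100100→1 (0)
 79  111101001000→1 (0)
 80  111010010000→1 (1)
 81  110100100001→1 (1)
 82  101001000011→1 (1)
 83  010010000111→0 (0)
 84  100100001110→1 (1)
 85  001000011101→0 (0)
 86  010000111010→0 (0)
 87  100001110100→1 (0)
 88  000011101000→0 (0)
 89  000111010000→0 (1)
 90  001110100001→0 (0)
 91  011101000010→0 (1)
 92  111010000101→1 (1)
 93  110100001011→1 (0)
 94  101000010110→1 (1)
 95  010000101101→0 (0)
 96  100001011010→1 (1)
 97  000010110101→0 (0)
 98  000101101010→0 (1)

010101000000101111100101101100011001101011011011010000001001111011111111001100111110100100001110100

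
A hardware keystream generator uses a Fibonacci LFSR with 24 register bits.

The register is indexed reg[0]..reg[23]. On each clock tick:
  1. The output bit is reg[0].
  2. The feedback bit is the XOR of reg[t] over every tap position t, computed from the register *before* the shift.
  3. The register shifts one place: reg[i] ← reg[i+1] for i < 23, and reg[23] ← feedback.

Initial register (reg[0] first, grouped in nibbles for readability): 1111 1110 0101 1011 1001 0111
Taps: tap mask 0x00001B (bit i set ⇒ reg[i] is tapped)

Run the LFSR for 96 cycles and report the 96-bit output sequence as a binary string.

step | reg (before) | out | fb
   0 | 111111100101101110010111 | 1 | 0
   1 | 111111001011011100101110 | 1 | 0
   2 | 111110010110111001011100 | 1 | 0
   3 | 111100101101110010111000 | 1 | 1
   4 | 111001011011100101110001 | 1 | 0
   5 | 110010110111001011100010 | 1 | 1
   6 | 100101101110010111000101 | 1 | 0
   7 | 001011011100101110001010 | 0 | 1
   8 | 010110111001011100010101 | 0 | 1
   9 | 101101110010111000101011 | 1 | 0
  10 | 011011100101110001010110 | 0 | 0
  11 | 110111001011100010101100 | 1 | 0
  12 | 101110010111000101011000 | 1 | 1
  13 | 011100101110001010110001 | 0 | 0
  14 | 111001011100010101100010 | 1 | 0
  15 | 110010111000101011000100 | 1 | 1
  16 | 100101110001010110001001 | 1 | 0
  17 | 001011100010101100010010 | 0 | 1
  18 | 010111000101011000100101 | 0 | 1
  19 | 101110001010110001001011 | 1 | 1
  20 | 011100010101100010010111 | 0 | 0
  21 | 111000101011000100101110 | 1 | 0
  22 | 110001010110001001011100 | 1 | 0
  23 | 100010101100010010111000 | 1 | 0
  24 | 000101011000100101110000 | 0 | 1
  25 | 001010110001001011100001 | 0 | 1
  26 | 010101100010010111000011 | 0 | 0
  27 | 101011000100101110000110 | 1 | 0
  28 | 010110001001011100001100 | 0 | 1
  29 | 101100010010111000011001 | 1 | 0
  30 | 011000100101110000110010 | 0 | 1
  31 | 110001001011100001100101 | 1 | 0
  32 | 100010010111000011001010 | 1 | 0
  33 | 000100101110000110010100 | 0 | 1
  34 | 001001011100001100101001 | 0 | 0
  35 | 010010111000011001010010 | 0 | 0
  36 | 100101110000110010100100 | 1 | 0
  37 | 001011100001100101001000 | 0 | 1
  38 | 010111000011001010010001 | 0 | 1
  39 | 101110000110010100100011 | 1 | 1
  40 | 011100001100101001000111 | 0 | 0
  41 | 111000011001010010001110 | 1 | 0
  42 | 110000110010100100011100 | 1 | 0
  43 | 100001100101001000111000 | 1 | 1
  44 | 000011001010010001110001 | 0 | 1
  45 | 000110010100100011100011 | 0 | 0
  46 | 001100101001000111000110 | 0 | 1
  47 | 011001010010001110001101 | 0 | 1
  48 | 110010100100011100011011 | 1 | 1
  49 | 100101001000111000110111 | 1 | 0
  50 | 001010010001110001101110 | 0 | 1
  51 | 010100100011100011011101 | 0 | 0
  52 | 101001000111000110111010 | 1 | 1
  53 | 010010001110001101110101 | 0 | 0
  54 | 100100011100011011101010 | 1 | 0
  55 | 001000111000110111010100 | 0 | 0
  56 | 010001110001101110101000 | 0 | 1
  57 | 100011100011011101010001 | 1 | 0
  58 | 000111000110111010100010 | 0 | 0
  59 | 001110001101110101000100 | 0 | 0
  60 | 011100011011101010001000 | 0 | 0
  61 | 111000110111010100010000 | 1 | 0
  62 | 110001101110101000100000 | 1 | 0
  63 | 100011011101010001000000 | 1 | 0
  64 | 000110111010100010000000 | 0 | 0
  65 | 001101110101000100000000 | 0 | 1
  66 | 011011101010001000000001 | 0 | 0
  67 | 110111010100010000000010 | 1 | 0
  68 | 101110101000100000000100 | 1 | 1
  69 | 011101010001000000001001 | 0 | 0
  70 | 111010100010000000010010 | 1 | 1
  71 | 110101000100000000100101 | 1 | 1
  72 | 101010001000000001001011 | 1 | 0
  73 | 010100010000000010010110 | 0 | 0
  74 | 101000100000000100101100 | 1 | 1
  75 | 010001000000001001011001 | 0 | 1
  76 | 100010000000010010110011 | 1 | 0
  77 | 000100000000100101100110 | 0 | 1
  78 | 001000000001001011001101 | 0 | 0
  79 | 010000000010010110011010 | 0 | 1
  80 | 100000000100101100110101 | 1 | 1
  81 | 000000001001011001101011 | 0 | 0
  82 | 000000010010110011010110 | 0 | 0
  83 | 000000100101100110101100 | 0 | 0
  84 | 000001001011001101011000 | 0 | 0
  85 | 000010010110011010110000 | 0 | 1
  86 | 000100101100110101100001 | 0 | 1
  87 | 001001011001101011000011 | 0 | 0
  88 | 010010110011010110000110 | 0 | 0
  89 | 100101100110101100001100 | 1 | 0
  90 | 001011001101011000011000 | 0 | 1
  91 | 010110011010110000110001 | 0 | 1
  92 | 101100110101100001100011 | 1 | 0
  93 | 011001101011000011000110 | 0 | 1
  94 | 110011010110000110001101 | 1 | 1
  95 | 100110101100001100011011 | 1 | 1

111111100101101110010111000101011000100101110000110010100100011100011011101010001000000001001011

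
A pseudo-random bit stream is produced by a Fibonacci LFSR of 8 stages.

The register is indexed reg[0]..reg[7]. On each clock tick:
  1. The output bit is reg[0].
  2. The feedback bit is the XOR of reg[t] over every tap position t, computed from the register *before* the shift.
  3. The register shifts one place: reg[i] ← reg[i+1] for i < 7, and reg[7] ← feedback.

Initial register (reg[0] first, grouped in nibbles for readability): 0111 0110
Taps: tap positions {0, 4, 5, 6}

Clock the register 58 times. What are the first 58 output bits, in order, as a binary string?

0111011001001001100000011101001000111000100000001011000111

step | reg (before) | out | fb
   0 | 01110110 | 0 | 0
   1 | 11101100 | 1 | 1
   2 | 11011001 | 1 | 0
   3 | 10110010 | 1 | 0
   4 | 01100100 | 0 | 1
   5 | 11001001 | 1 | 0
   6 | 10010010 | 1 | 0
   7 | 00100100 | 0 | 1
   8 | 01001001 | 0 | 1
   9 | 10010011 | 1 | 0
  10 | 00100110 | 0 | 0
  11 | 01001100 | 0 | 0
  12 | 10011000 | 1 | 0
  13 | 00110000 | 0 | 0
  14 | 01100000 | 0 | 0
  15 | 11000000 | 1 | 1
  16 | 10000001 | 1 | 1
  17 | 00000011 | 0 | 1
  18 | 00000111 | 0 | 0
  19 | 00001110 | 0 | 1
  20 | 00011101 | 0 | 0
  21 | 00111010 | 0 | 0
  22 | 01110100 | 0 | 1
  23 | 11101001 | 1 | 0
  24 | 11010010 | 1 | 0
  25 | 10100100 | 1 | 0
  26 | 01001000 | 0 | 1
  27 | 10010001 | 1 | 1
  28 | 00100011 | 0 | 1
  29 | 01000111 | 0 | 0
  30 | 10001110 | 1 | 0
  31 | 00011100 | 0 | 0
  32 | 00111000 | 0 | 1
  33 | 01110001 | 0 | 0
  34 | 11100010 | 1 | 0
  35 | 11000100 | 1 | 0
  36 | 10001000 | 1 | 0
  37 | 00010000 | 0 | 0
  38 | 00100000 | 0 | 0
  39 | 01000000 | 0 | 0
  40 | 10000000 | 1 | 1
  41 | 00000001 | 0 | 0
  42 | 00000010 | 0 | 1
  43 | 00000101 | 0 | 1
  44 | 00001011 | 0 | 0
  45 | 00010110 | 0 | 0
  46 | 00101100 | 0 | 0
  47 | 01011000 | 0 | 1
  48 | 10110001 | 1 | 1
  49 | 01100011 | 0 | 1
  50 | 11000111 | 1 | 1
  51 | 10001111 | 1 | 0
  52 | 00011110 | 0 | 1
  53 | 00111101 | 0 | 0
  54 | 01111010 | 0 | 0
  55 | 11110100 | 1 | 0
  56 | 11101000 | 1 | 0
  57 | 11010000 | 1 | 1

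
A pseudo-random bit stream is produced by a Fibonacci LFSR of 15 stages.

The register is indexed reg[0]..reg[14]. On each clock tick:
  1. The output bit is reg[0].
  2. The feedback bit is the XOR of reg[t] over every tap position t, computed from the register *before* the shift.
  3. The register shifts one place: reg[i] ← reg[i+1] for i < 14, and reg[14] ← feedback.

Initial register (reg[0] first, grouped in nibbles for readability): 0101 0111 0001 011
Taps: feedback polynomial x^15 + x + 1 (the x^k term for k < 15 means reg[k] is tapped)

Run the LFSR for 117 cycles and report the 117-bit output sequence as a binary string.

k : reg_k → out_k, fb_k
0: 010101110001011 → 0, fb=1
1: 101011100010111 → 1, fb=1
2: 010111000101111 → 0, fb=1
3: 101110001011111 → 1, fb=1
4: 011100010111111 → 0, fb=1
5: 111000101111111 → 1, fb=0
6: 110001011111110 → 1, fb=0
7: 100010111111100 → 1, fb=1
8: 000101111111001 → 0, fb=0
9: 001011111110010 → 0, fb=0
10: 010111111100100 → 0, fb=1
11: 101111111001001 → 1, fb=1
12: 011111110010011 → 0, fb=1
13: 111111100100111 → 1, fb=0
14: 111111001001110 → 1, fb=0
15: 111110010011100 → 1, fb=0
16: 111100100111000 → 1, fb=0
17: 111001001110000 → 1, fb=0
18: 110010011100000 → 1, fb=0
19: 100100111000000 → 1, fb=1
20: 001001110000001 → 0, fb=0
21: 010011100000010 → 0, fb=1
22: 100111000000101 → 1, fb=1
23: 001110000001011 → 0, fb=0
24: 011100000010110 → 0, fb=1
25: 111000000101101 → 1, fb=0
26: 110000001011010 → 1, fb=0
27: 100000010110100 → 1, fb=1
28: 000000101101001 → 0, fb=0
29: 000001011010010 → 0, fb=0
30: 000010110100100 → 0, fb=0
31: 000101101001000 → 0, fb=0
32: 001011010010000 → 0, fb=0
33: 010110100100000 → 0, fb=1
34: 101101001000001 → 1, fb=1
35: 011010010000011 → 0, fb=1
36: 110100100000111 → 1, fb=0
37: 101001000001110 → 1, fb=1
38: 010010000011101 → 0, fb=1
39: 100100000111011 → 1, fb=1
40: 001000001110111 → 0, fb=0
41: 010000011101110 → 0, fb=1
42: 100000111011101 → 1, fb=1
43: 000001110111011 → 0, fb=0
44: 000011101110110 → 0, fb=0
45: 000111011101100 → 0, fb=0
46: 001110111011000 → 0, fb=0
47: 011101110110000 → 0, fb=1
48: 111011101100001 → 1, fb=0
49: 110111011000010 → 1, fb=0
50: 101110110000100 → 1, fb=1
51: 011101100001001 → 0, fb=1
52: 111011000010011 → 1, fb=0
53: 110110000100110 → 1, fb=0
54: 101100001001100 → 1, fb=1
55: 011000010011001 → 0, fb=1
56: 110000100110011 → 1, fb=0
57: 100001001100110 → 1, fb=1
58: 000010011001101 → 0, fb=0
59: 000100110011010 → 0, fb=0
60: 001001100110100 → 0, fb=0
61: 010011001101000 → 0, fb=1
62: 100110011010001 → 1, fb=1
63: 001100110100011 → 0, fb=0
64: 011001101000110 → 0, fb=1
65: 110011010001101 → 1, fb=0
66: 100110100011010 → 1, fb=1
67: 001101000110101 → 0, fb=0
68: 011010001101010 → 0, fb=1
69: 110100011010101 → 1, fb=0
70: 101000110101010 → 1, fb=1
71: 010001101010101 → 0, fb=1
72: 100011010101011 → 1, fb=1
73: 000110101010111 → 0, fb=0
74: 001101010101110 → 0, fb=0
75: 011010101011100 → 0, fb=1
76: 110101010111001 → 1, fb=0
77: 101010101110010 → 1, fb=1
78: 010101011100101 → 0, fb=1
79: 101010111001011 → 1, fb=1
80: 010101110010111 → 0, fb=1
81: 101011100101111 → 1, fb=1
82: 010111001011111 → 0, fb=1
83: 101110010111111 → 1, fb=1
84: 011100101111111 → 0, fb=1
85: 111001011111111 → 1, fb=0
86: 110010111111110 → 1, fb=0
87: 100101111111100 → 1, fb=1
88: 001011111111001 → 0, fb=0
89: 010111111110010 → 0, fb=1
90: 101111111100101 → 1, fb=1
91: 011111111001011 → 0, fb=1
92: 111111110010111 → 1, fb=0
93: 111111100101110 → 1, fb=0
94: 111111001011100 → 1, fb=0
95: 111110010111000 → 1, fb=0
96: 111100101110000 → 1, fb=0
97: 111001011100000 → 1, fb=0
98: 110010111000000 → 1, fb=0
99: 100101110000000 → 1, fb=1
100: 001011100000001 → 0, fb=0
101: 010111000000010 → 0, fb=1
102: 101110000000101 → 1, fb=1
103: 011100000001011 → 0, fb=1
104: 111000000010111 → 1, fb=0
105: 110000000101110 → 1, fb=0
106: 100000001011100 → 1, fb=1
107: 000000010111001 → 0, fb=0
108: 000000101110010 → 0, fb=0
109: 000001011100100 → 0, fb=0
110: 000010111001000 → 0, fb=0
111: 000101110010000 → 0, fb=0
112: 001011100100000 → 0, fb=0
113: 010111001000000 → 0, fb=1
114: 101110010000001 → 1, fb=1
115: 011100100000011 → 0, fb=1
116: 111001000000111 → 1, fb=0

010101110001011111110010011100000010110100100000111011101100001001100110100011010101011100101111111100101110000000101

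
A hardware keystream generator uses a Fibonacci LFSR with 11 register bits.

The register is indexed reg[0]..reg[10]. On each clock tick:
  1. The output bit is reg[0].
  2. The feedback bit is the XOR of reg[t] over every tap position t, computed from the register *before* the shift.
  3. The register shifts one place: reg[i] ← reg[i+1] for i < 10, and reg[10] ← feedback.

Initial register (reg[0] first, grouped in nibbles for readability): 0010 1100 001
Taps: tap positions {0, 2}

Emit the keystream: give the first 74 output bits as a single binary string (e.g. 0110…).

step | reg (before) | out | fb
   0 | 00101100001 | 0 | 1
   1 | 01011000011 | 0 | 0
   2 | 10110000110 | 1 | 0
   3 | 01100001100 | 0 | 1
   4 | 11000011001 | 1 | 1
   5 | 10000110011 | 1 | 1
   6 | 00001100111 | 0 | 0
   7 | 00011001110 | 0 | 0
   8 | 00110011100 | 0 | 1
   9 | 01100111001 | 0 | 1
  10 | 11001110011 | 1 | 1
  11 | 10011100111 | 1 | 1
  12 | 00111001111 | 0 | 1
  13 | 01110011111 | 0 | 1
  14 | 11100111111 | 1 | 0
  15 | 11001111110 | 1 | 1
  16 | 10011111101 | 1 | 1
  17 | 00111111011 | 0 | 1
  18 | 01111110111 | 0 | 1
  19 | 11111101111 | 1 | 0
  20 | 11111011110 | 1 | 0
  21 | 11110111100 | 1 | 0
  22 | 11101111000 | 1 | 0
  23 | 11011110000 | 1 | 1
  24 | 10111100001 | 1 | 0
  25 | 01111000010 | 0 | 1
  26 | 11110000101 | 1 | 0
  27 | 11100001010 | 1 | 0
  28 | 11000010100 | 1 | 1
  29 | 10000101001 | 1 | 1
  30 | 00001010011 | 0 | 0
  31 | 00010100110 | 0 | 0
  32 | 00101001100 | 0 | 1
  33 | 01010011001 | 0 | 0
  34 | 10100110010 | 1 | 0
  35 | 01001100100 | 0 | 0
  36 | 10011001000 | 1 | 1
  37 | 00110010001 | 0 | 1
  38 | 01100100011 | 0 | 1
  39 | 11001000111 | 1 | 1
  40 | 10010001111 | 1 | 1
  41 | 00100011111 | 0 | 1
  42 | 01000111111 | 0 | 0
  43 | 10001111110 | 1 | 1
  44 | 00011111101 | 0 | 0
  45 | 00111111010 | 0 | 1
  46 | 01111110101 | 0 | 1
  47 | 11111101011 | 1 | 0
  48 | 11111010110 | 1 | 0
  49 | 11110101100 | 1 | 0
  50 | 11101011000 | 1 | 0
  51 | 11010110000 | 1 | 1
  52 | 10101100001 | 1 | 0
  53 | 01011000010 | 0 | 0
  54 | 10110000100 | 1 | 0
  55 | 01100001000 | 0 | 1
  56 | 11000010001 | 1 | 1
  57 | 10000100011 | 1 | 1
  58 | 00001000111 | 0 | 0
  59 | 00010001110 | 0 | 0
  60 | 00100011100 | 0 | 1
  61 | 01000111001 | 0 | 0
  62 | 10001110010 | 1 | 1
  63 | 00011100101 | 0 | 0
  64 | 00111001010 | 0 | 1
  65 | 01110010101 | 0 | 1
  66 | 11100101011 | 1 | 0
  67 | 11001010110 | 1 | 1
  68 | 10010101101 | 1 | 1
  69 | 00101011011 | 0 | 1
  70 | 01010110111 | 0 | 0
  71 | 10101101110 | 1 | 0
  72 | 01011011100 | 0 | 0
  73 | 10110111000 | 1 | 0

00101100001100111001111110111100001010011001000111111010110000100011100101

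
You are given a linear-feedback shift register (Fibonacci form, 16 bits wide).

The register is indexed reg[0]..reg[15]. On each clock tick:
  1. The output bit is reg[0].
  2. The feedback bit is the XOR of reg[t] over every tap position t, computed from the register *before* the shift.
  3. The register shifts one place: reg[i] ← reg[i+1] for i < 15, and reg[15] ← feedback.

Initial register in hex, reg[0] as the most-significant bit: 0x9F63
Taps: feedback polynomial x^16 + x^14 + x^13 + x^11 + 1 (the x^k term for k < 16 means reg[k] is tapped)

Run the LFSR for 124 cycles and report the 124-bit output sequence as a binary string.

1001111101100011001010010101011011111110110010110000011111110111101001111100000111101110110110101101011101011100100000111100

tick  register→output (feedback)
  0  1001111101100011→1 (0)
  1  0011111011000110→0 (0)
  2  0111110110001100→0 (1)
  3  1111101100011001→1 (0)
  4  1111011000110010→1 (1)
  5  1110110001100101→1 (0)
  6  1101100011001010→1 (0)
  7  1011000110010100→1 (1)
  8  0110001100101001→0 (0)
  9  1100011001010010→1 (1)
 10  1000110010100101→1 (0)
 11  0001100101001010→0 (1)
 12  0011001010010101→0 (0)
 13  0110010100101010→0 (1)
 14  1100101001010101→1 (1)
 15  1001010010101011→1 (0)
 16  0010100101010110→0 (1)
 17  0101001010101101→0 (1)
 18  1010010101011011→1 (1)
 19  0100101010110111→0 (1)
 20  1001010101101111→1 (1)
 21  0010101011011111→0 (1)
 22  0101010110111111→0 (1)
 23  1010101101111111→1 (0)
 24  0101011011111110→0 (1)
 25  1010110111111101→1 (1)
 26  0101101111111011→0 (0)
 27  1011011111110110→1 (0)
 28  0110111111101100→0 (1)
 29  1101111111011001→1 (0)
 30  1011111110110010→1 (1)
 31  0111111101100101→0 (1)
 32  1111111011001011→1 (0)
 33  1111110110010110→1 (0)
 34  1111101100101100→1 (0)
 35  1111011001011000→1 (0)
 36  1110110010110000→1 (0)
 37  1101100101100000→1 (1)
 38  1011001011000001→1 (1)
 39  0110010110000011→0 (1)
 40  1100101100000111→1 (1)
 41  1001011000001111→1 (1)
 42  0010110000011111→0 (1)
 43  0101100000111111→0 (1)
 44  1011000001111111→1 (0)
 45  0110000011111110→0 (1)
 46  1100000111111101→1 (1)
 47  1000001111111011→1 (1)
 48  0000011111110111→0 (1)
 49  0000111111101111→0 (0)
 50  0001111111011110→0 (1)
 51  0011111110111101→0 (0)
 52  0111111101111010→0 (0)
 53  1111111011110100→1 (1)
 54  1111110111101001→1 (1)
 55  1111101111010011→1 (1)
 56  1111011110100111→1 (1)
 57  1110111101001111→1 (1)
 58  1101111010011111→1 (0)
 59  1011110100111110→1 (0)
 60  0111101001111100→0 (0)
 61  1111010011111000→1 (0)
 62  1110100111110000→1 (0)
 63  1101001111100000→1 (1)
 64  1010011111000001→1 (1)
 65  0100111110000011→0 (1)
 66  1001111100000111→1 (1)
 67  0011111000001111→0 (0)
 68  0111110000011110→0 (1)
 69  1111100000111101→1 (1)
 70  1111000001111011→1 (1)
 71  1110000011110111→1 (0)
 72  1100000111101110→1 (1)
 73  1000001111011101→1 (1)
 74  0000011110111011→0 (0)
 75  0000111101110110→0 (1)
 76  0001111011101101→0 (1)
 77  0011110111011011→0 (0)
 78  0111101110110110→0 (1)
 79  1111011101101101→1 (0)
 80  1110111011011010→1 (1)
 81  1101110110110101→1 (1)
 82  1011101101101011→1 (0)
 83  0111011011010110→0 (1)
 84  1110110110101101→1 (0)
 85  1101101101011010→1 (1)
 86  1011011010110101→1 (1)
 87  0110110101101011→0 (1)
 88  1101101011010111→1 (0)
 89  1011010110101110→1 (1)
 90  0110101101011101→0 (0)
 91  1101011010111010→1 (1)
 92  1010110101110101→1 (1)
 93  0101101011101011→0 (1)
 94  1011010111010111→1 (0)
 95  0110101110101110→0 (0)
 96  1101011101011100→1 (1)
 97  1010111010111001→1 (0)
 98  0101110101110010→0 (0)
 99  1011101011100100→1 (0)
100  0111010111001000→0 (0)
101  1110101110010000→1 (0)
102  1101011100100000→1 (1)
103  1010111001000001→1 (1)
104  0101110010000011→0 (1)
105  1011100100000111→1 (1)
106  0111001000001111→0 (0)
107  1110010000011110→1 (0)
108  1100100000111100→1 (1)
109  1001000001111001→1 (0)
110  0010000011110010→0 (0)
111  0100000111100100→0 (1)
112  1000001111001001→1 (1)
113  0000011110010011→0 (0)
114  0000111100100110→0 (0)
115  0001111001001100→0 (1)
116  0011110010011001→0 (1)
117  0111100100110011→0 (0)
118  1111001001100110→1 (1)
119  1110010011001101→1 (0)
120  1100100110011010→1 (1)
121  1001001100110101→1 (1)
122  0010011001101011→0 (1)
123  0100110011010111→0 (1)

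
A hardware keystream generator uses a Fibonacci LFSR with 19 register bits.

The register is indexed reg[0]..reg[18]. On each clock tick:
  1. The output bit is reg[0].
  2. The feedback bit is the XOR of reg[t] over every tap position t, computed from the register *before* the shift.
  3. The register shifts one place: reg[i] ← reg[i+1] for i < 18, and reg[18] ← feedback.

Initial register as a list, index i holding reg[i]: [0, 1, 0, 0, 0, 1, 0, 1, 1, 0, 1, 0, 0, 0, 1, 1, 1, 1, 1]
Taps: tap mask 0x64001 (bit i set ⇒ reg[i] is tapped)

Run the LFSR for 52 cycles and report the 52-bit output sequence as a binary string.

tick  register→output (feedback)
  0  0100010110100011111→0 (1)
  1  1000101101000111111→1 (0)
  2  0001011010001111110→0 (0)
  3  0010110100011111100→0 (1)
  4  0101101000111111001→0 (0)
  5  1011010001111110010→1 (1)
  6  0110100011111100101→0 (1)
  7  1101000111111001011→1 (1)
  8  1010001111110010111→1 (0)
  9  0100011111100101110→0 (1)
 10  1000111111001011101→1 (1)
 11  0001111110010111011→0 (1)
 12  0011111100101110111→0 (1)
 13  0111111001011101111→0 (0)
 14  1111110010111011110→1 (1)
 15  1111100101110111101→1 (1)
 16  1111001011101111011→1 (0)
 17  1110010111011110110→1 (1)
 18  1100101110111101101→1 (0)
 19  1001011101111011010→1 (1)
 20  0010111011110110101→0 (0)
 21  0101110111101101010→0 (1)
 22  1011101111011010101→1 (1)
 23  0111011110110101011→0 (0)
 24  1110111101101010110→1 (1)
 25  1101111011010101101→1 (0)
 26  1011110110101011010→1 (1)
 27  0111101101010110101→0 (0)
 28  1111011010101101010→1 (0)
 29  1110110101011010100→1 (0)
 30  1101101010110101000→1 (1)
 31  1011010101101010001→1 (1)
 32  0110101011010100011→0 (0)
 33  1101010110101000110→1 (0)
 34  1010101101010001100→1 (1)
 35  0101011010100011001→0 (0)
 36  1010110101000110010→1 (1)
 37  0101101010001100101→0 (1)
 38  1011010100011001011→1 (1)
 39  0110101000110010111→0 (1)
 40  1101010001100101111→1 (1)
 41  1010100011001011111→1 (0)
 42  0101000110010111110→0 (0)
 43  1010001100101111100→1 (0)
 44  0100011001011111000→0 (1)
 45  1000110010111110001→1 (1)
 46  0001100101111100011→0 (0)
 47  0011001011111000110→0 (1)
 48  0110010111110001101→0 (1)
 49  1100101111100011011→1 (0)
 50  1001011111000110110→1 (1)
 51  0010111110001101101→0 (1)

0100010110100011111100101110111101101010110101000110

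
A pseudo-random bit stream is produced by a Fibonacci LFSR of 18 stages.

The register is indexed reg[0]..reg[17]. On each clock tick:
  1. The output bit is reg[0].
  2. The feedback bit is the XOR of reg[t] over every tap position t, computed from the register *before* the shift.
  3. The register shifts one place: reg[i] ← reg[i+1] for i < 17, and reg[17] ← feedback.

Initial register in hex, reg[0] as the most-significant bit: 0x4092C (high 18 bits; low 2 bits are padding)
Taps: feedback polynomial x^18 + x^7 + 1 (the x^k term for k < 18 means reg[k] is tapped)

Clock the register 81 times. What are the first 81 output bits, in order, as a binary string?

010000001001001011000010011111001111111100000000110111111101101111001100100011110

k : reg_k → out_k, fb_k
0: 010000001001001011 → 0, fb=0
1: 100000010010010110 → 1, fb=0
2: 000000100100101100 → 0, fb=0
3: 000001001001011000 → 0, fb=0
4: 000010010010110000 → 0, fb=1
5: 000100100101100001 → 0, fb=0
6: 001001001011000010 → 0, fb=0
7: 010010010110000100 → 0, fb=1
8: 100100101100001001 → 1, fb=1
9: 001001011000010011 → 0, fb=1
10: 010010110000100111 → 0, fb=1
11: 100101100001001111 → 1, fb=1
12: 001011000010011111 → 0, fb=0
13: 010110000100111110 → 0, fb=0
14: 101100001001111100 → 1, fb=1
15: 011000010011111001 → 0, fb=1
16: 110000100111110011 → 1, fb=1
17: 100001001111100111 → 1, fb=1
18: 000010011111001111 → 0, fb=1
19: 000100111110011111 → 0, fb=1
20: 001001111100111111 → 0, fb=1
21: 010011111001111111 → 0, fb=1
22: 100111110011111111 → 1, fb=0
23: 001111100111111110 → 0, fb=0
24: 011111001111111100 → 0, fb=0
25: 111110011111111000 → 1, fb=0
26: 111100111111110000 → 1, fb=0
27: 111001111111100000 → 1, fb=0
28: 110011111111000000 → 1, fb=0
29: 100111111110000000 → 1, fb=0
30: 001111111100000000 → 0, fb=1
31: 011111111000000001 → 0, fb=1
32: 111111110000000011 → 1, fb=0
33: 111111100000000110 → 1, fb=1
34: 111111000000001101 → 1, fb=1
35: 111110000000011011 → 1, fb=1
36: 111100000000110111 → 1, fb=1
37: 111000000001101111 → 1, fb=1
38: 110000000011011111 → 1, fb=1
39: 100000000110111111 → 1, fb=1
40: 000000001101111111 → 0, fb=0
41: 000000011011111110 → 0, fb=1
42: 000000110111111101 → 0, fb=1
43: 000001101111111011 → 0, fb=0
44: 000011011111110110 → 0, fb=1
45: 000110111111101101 → 0, fb=1
46: 001101111111011011 → 0, fb=1
47: 011011111110110111 → 0, fb=1
48: 110111111101101111 → 1, fb=0
49: 101111111011011110 → 1, fb=0
50: 011111110110111100 → 0, fb=1
51: 111111101101111001 → 1, fb=1
52: 111111011011110011 → 1, fb=0
53: 111110110111100110 → 1, fb=0
54: 111101101111001100 → 1, fb=1
55: 111011011110011001 → 1, fb=0
56: 110110111100110010 → 1, fb=0
57: 101101111001100100 → 1, fb=0
58: 011011110011001000 → 0, fb=1
59: 110111100110010001 → 1, fb=1
60: 101111001100100011 → 1, fb=1
61: 011110011001000111 → 0, fb=1
62: 111100110010001111 → 1, fb=0
63: 111001100100011110 → 1, fb=1
64: 110011001000111101 → 1, fb=1
65: 100110010001111011 → 1, fb=0
66: 001100100011110110 → 0, fb=0
67: 011001000111101100 → 0, fb=0
68: 110010001111011000 → 1, fb=1
69: 100100011110110001 → 1, fb=0
70: 001000111101100010 → 0, fb=1
71: 010001111011000101 → 0, fb=1
72: 100011110110001011 → 1, fb=0
73: 000111101100010110 → 0, fb=0
74: 001111011000101100 → 0, fb=1
75: 011110110001011001 → 0, fb=1
76: 111101100010110011 → 1, fb=1
77: 111011000101100111 → 1, fb=1
78: 110110001011001111 → 1, fb=1
79: 101100010110011111 → 1, fb=0
80: 011000101100111110 → 0, fb=0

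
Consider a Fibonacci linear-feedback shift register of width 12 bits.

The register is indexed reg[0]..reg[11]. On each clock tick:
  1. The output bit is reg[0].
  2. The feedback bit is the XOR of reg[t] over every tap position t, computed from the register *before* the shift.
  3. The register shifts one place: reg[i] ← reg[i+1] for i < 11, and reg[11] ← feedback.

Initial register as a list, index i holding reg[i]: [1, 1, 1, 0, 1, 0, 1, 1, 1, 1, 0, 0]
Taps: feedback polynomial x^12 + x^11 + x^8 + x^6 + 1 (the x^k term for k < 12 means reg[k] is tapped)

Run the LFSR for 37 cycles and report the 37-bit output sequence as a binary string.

1110101111001001111110001010010110000

step | reg (before) | out | fb
   0 | 111010111100 | 1 | 1
   1 | 110101111001 | 1 | 0
   2 | 101011110010 | 1 | 0
   3 | 010111100100 | 0 | 1
   4 | 101111001001 | 1 | 1
   5 | 011110010011 | 0 | 1
   6 | 111100100111 | 1 | 1
   7 | 111001001111 | 1 | 1
   8 | 110010011111 | 1 | 1
   9 | 100100111111 | 1 | 0
  10 | 001001111110 | 0 | 0
  11 | 010011111100 | 0 | 0
  12 | 100111111000 | 1 | 1
  13 | 001111110001 | 0 | 0
  14 | 011111100010 | 0 | 1
  15 | 111111000101 | 1 | 0
  16 | 111110001010 | 1 | 0
  17 | 111100010100 | 1 | 1
  18 | 111000101001 | 1 | 0
  19 | 110001010010 | 1 | 1
  20 | 100010100101 | 1 | 1
  21 | 000101001011 | 0 | 0
  22 | 001010010110 | 0 | 0
  23 | 010100101100 | 0 | 0
  24 | 101001011000 | 1 | 0
  25 | 010010110000 | 0 | 1
  26 | 100101100001 | 1 | 1
  27 | 001011000011 | 0 | 1
  28 | 010110000111 | 0 | 1
  29 | 101100001111 | 1 | 1
  30 | 011000011111 | 0 | 0
  31 | 110000111110 | 1 | 1
  32 | 100001111101 | 1 | 0
  33 | 000011111010 | 0 | 0
  34 | 000111110100 | 0 | 1
  35 | 001111101001 | 0 | 1
  36 | 011111010011 | 0 | 1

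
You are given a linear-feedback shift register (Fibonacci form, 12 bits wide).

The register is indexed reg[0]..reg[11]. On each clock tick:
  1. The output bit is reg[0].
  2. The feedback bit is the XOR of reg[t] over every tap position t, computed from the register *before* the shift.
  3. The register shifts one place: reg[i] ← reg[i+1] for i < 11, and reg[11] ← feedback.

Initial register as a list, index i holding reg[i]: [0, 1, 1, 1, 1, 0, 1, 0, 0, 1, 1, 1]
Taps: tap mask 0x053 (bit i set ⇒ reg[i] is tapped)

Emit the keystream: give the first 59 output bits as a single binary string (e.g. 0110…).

01111010011110110111111001011111000011010010100011111100100

step | reg (before) | out | fb
   0 | 011110100111 | 0 | 1
   1 | 111101001111 | 1 | 0
   2 | 111010011110 | 1 | 1
   3 | 110100111101 | 1 | 1
   4 | 101001111011 | 1 | 0
   5 | 010011110110 | 0 | 1
   6 | 100111101101 | 1 | 1
   7 | 001111011011 | 0 | 1
   8 | 011110110111 | 0 | 1
   9 | 111101101111 | 1 | 1
  10 | 111011011111 | 1 | 1
  11 | 110110111111 | 1 | 0
  12 | 101101111110 | 1 | 0
  13 | 011011111100 | 0 | 1
  14 | 110111111001 | 1 | 0
  15 | 101111110010 | 1 | 1
  16 | 011111100101 | 0 | 1
  17 | 111111001011 | 1 | 1
  18 | 111110010111 | 1 | 1
  19 | 111100101111 | 1 | 1
  20 | 111001011111 | 1 | 0
  21 | 110010111110 | 1 | 0
  22 | 100101111100 | 1 | 0
  23 | 001011111000 | 0 | 0
  24 | 010111110000 | 0 | 1
  25 | 101111100001 | 1 | 1
  26 | 011111000011 | 0 | 0
  27 | 111110000110 | 1 | 1
  28 | 111100001101 | 1 | 0
  29 | 111000011010 | 1 | 0
  30 | 110000110100 | 1 | 1
  31 | 100001101001 | 1 | 0
  32 | 000011010010 | 0 | 1
  33 | 000110100101 | 0 | 0
  34 | 001101001010 | 0 | 0
  35 | 011010010100 | 0 | 0
  36 | 110100101000 | 1 | 1
  37 | 101001010001 | 1 | 1
  38 | 010010100011 | 0 | 1
  39 | 100101000111 | 1 | 1
  40 | 001010001111 | 0 | 1
  41 | 010100011111 | 0 | 1
  42 | 101000111111 | 1 | 0
  43 | 010001111110 | 0 | 0
  44 | 100011111100 | 1 | 1
  45 | 000111111001 | 0 | 0
  46 | 001111110010 | 0 | 0
  47 | 011111100100 | 0 | 1
  48 | 111111001001 | 1 | 1
  49 | 111110010011 | 1 | 1
  50 | 111100100111 | 1 | 1
  51 | 111001001111 | 1 | 0
  52 | 110010011110 | 1 | 1
  53 | 100100111101 | 1 | 0
  54 | 001001111010 | 0 | 1
  55 | 010011110101 | 0 | 1
  56 | 100111101011 | 1 | 1
  57 | 001111010111 | 0 | 1
  58 | 011110101111 | 0 | 1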